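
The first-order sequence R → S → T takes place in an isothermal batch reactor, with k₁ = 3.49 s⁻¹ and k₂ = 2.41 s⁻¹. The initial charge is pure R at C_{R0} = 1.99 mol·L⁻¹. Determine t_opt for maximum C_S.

Setting dC_S/dt = 0 gives t_opt = ln(k₂/k₁)/(k₂−k₁).
= ln(2.41/3.49)/(2.41−3.49) = ln(0.6905)/-1.080 = -0.3703/-1.080 = 0.343 s.

0.343 s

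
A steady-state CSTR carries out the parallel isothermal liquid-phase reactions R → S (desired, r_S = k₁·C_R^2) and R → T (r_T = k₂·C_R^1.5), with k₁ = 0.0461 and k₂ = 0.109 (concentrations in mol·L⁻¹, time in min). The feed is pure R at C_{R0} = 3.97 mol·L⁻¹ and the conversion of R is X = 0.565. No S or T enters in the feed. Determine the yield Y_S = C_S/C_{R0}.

Exit C_R = C_{R0}(1−X) = 3.97×0.435 = 1.727 mol·L⁻¹.
A CSTR operates uniformly at the exit composition, giving r_S = 0.1375 and r_T = 0.2474 (each k·C_R^n at C_R = 1.727).
Fraction of consumed R going to S: r_S/(r_S+r_T) = 0.3572.
C_S = 0.3572·C_{R0}·X = 0.3572×3.97×0.565 = 0.801 mol·L⁻¹; Y_S = C_S/C_{R0} = 0.202.

0.202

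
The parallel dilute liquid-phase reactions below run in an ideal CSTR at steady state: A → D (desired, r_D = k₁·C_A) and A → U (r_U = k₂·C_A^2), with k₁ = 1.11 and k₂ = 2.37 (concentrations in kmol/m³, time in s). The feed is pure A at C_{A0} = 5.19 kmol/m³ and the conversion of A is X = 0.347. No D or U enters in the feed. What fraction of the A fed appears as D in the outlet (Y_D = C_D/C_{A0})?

Exit C_A = C_{A0}(1−X) = 5.19×0.653 = 3.389 kmol/m³.
In a CSTR the entire volume is at exit conditions, so r_D = 1.11×3.389 = 3.762 and r_U = 2.37×3.389^2 = 27.22.
Fraction of consumed A going to D: r_D/(r_D+r_U) = 0.1214.
C_D = 0.1214·C_{A0}·X = 0.1214×5.19×0.347 = 0.219 kmol/m³; Y_D = C_D/C_{A0} = 0.0421.

0.0421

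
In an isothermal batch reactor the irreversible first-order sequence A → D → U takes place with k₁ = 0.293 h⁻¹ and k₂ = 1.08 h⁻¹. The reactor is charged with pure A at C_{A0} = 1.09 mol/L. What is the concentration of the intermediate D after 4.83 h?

Solving the coupled first-order balances gives C_D(t) = [k₁/(k₂−k₁)]·C_{A0}·(e^(−k₁t) − e^(−k₂t)).
e^(−k₁t) = e^(−0.293×4.83) = e^(−1.415) = 0.2429; e^(−k₂t) = e^(−5.216) = 0.005427.
C_D = 0.293×1.09/(1.08−0.293) × (0.2429−0.005427) = 0.4058×0.2375 = 0.09636 mol/L.

0.0964 mol/L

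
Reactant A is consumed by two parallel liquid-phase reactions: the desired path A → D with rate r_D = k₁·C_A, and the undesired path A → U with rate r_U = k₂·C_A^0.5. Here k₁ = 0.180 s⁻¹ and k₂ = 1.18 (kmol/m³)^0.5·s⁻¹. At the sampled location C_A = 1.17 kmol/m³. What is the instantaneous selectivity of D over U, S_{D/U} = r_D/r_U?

0.165

S_{D/U} = r_D/r_U = (k₁·C_A)/(k₂·C_A^0.5) = (k₁/k₂)·C_A^0.5.
= (0.180×1.170) / (1.18×1.170^0.5) = 0.2106/1.276 = 0.165.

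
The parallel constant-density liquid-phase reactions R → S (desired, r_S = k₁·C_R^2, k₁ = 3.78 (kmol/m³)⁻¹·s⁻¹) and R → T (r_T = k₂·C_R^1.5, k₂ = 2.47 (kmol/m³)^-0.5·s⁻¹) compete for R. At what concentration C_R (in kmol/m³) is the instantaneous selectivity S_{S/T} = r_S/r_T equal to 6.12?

S_{S/T} = (k₁/k₂)·C_R^0.5 ⇒ C_R = (S·k₂/k₁)^(2).
= (6.12×2.47/3.78)^(2) = (3.999)^(2) = 16.0 kmol/m³.

16.0 kmol/m³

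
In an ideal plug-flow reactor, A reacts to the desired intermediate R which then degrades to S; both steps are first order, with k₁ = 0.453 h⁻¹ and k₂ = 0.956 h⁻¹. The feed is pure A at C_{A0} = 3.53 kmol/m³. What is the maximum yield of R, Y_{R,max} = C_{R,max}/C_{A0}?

At the optimum, C_{R,max}/C_{A0} = (k₁/k₂)^[k₂/(k₂−k₁)].
= (0.453/0.956)^(0.956/(0.956−0.453)) = (0.4738)^(1.901) = 0.2418.

0.242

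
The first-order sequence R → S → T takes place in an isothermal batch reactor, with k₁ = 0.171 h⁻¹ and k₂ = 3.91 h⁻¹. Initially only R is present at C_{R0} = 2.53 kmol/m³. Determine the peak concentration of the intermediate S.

Evaluating C_S at t_opt = ln(k₂/k₁)/(k₂−k₁) gives C_{S,max}/C_{R0} = (k₁/k₂)^[k₂/(k₂−k₁)].
= (0.171/3.91)^(3.91/(3.91−0.171)) = (0.04373)^(1.046) = 0.03790.
C_{S,max} = 0.03790×2.53 = 0.0959 kmol/m³.

0.0959 kmol/m³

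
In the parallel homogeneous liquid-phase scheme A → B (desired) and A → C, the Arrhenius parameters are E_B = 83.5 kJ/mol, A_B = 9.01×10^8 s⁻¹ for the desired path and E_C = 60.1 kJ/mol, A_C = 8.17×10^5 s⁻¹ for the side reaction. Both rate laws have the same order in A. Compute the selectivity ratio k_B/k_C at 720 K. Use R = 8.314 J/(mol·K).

Since both paths have the same order in A, the concentration cancels and S_{B/C} = k_B/k_C = (A_B/A_C)·exp[(E_C−E_B)/(RT)].
(E_C−E_B)/(RT) = (60.1−83.5)×10³/(8.314×720) = -23400/5986 = -3.909.
k_B/k_C = (9.01×10^8/8.17×10^5)·exp(-3.909) = 1103 × 0.02006 = 22.1.

22.1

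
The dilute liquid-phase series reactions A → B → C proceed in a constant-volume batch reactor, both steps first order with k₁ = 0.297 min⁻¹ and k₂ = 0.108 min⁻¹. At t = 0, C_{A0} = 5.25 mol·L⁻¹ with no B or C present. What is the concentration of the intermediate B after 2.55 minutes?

2.40 mol·L⁻¹

The intermediate concentration in a first-order A→B→C sequence is C_B = k₁C_{A0}(e^(−k₁t) − e^(−k₂t))/(k₂−k₁).
e^(−k₁t) = e^(−0.297×2.55) = e^(−0.7573) = 0.4689; e^(−k₂t) = e^(−0.2754) = 0.7593.
C_B = 0.297×5.25/(0.108−0.297) × (0.4689−0.7593) = (-8.250)×(-0.2904) = 2.395 mol·L⁻¹.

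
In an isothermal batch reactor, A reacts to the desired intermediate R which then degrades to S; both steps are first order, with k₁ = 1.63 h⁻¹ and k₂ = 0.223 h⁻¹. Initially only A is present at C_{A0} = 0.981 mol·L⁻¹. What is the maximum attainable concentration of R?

For a first-order series the maximum intermediate yield is C_{R,max}/C_{A0} = (k₁/k₂)^[k₂/(k₂−k₁)].
= (1.63/0.223)^(0.223/(0.223−1.63)) = (7.309)^(-0.1585) = 0.7296.
C_{R,max} = 0.7296×0.981 = 0.716 mol·L⁻¹.

0.716 mol·L⁻¹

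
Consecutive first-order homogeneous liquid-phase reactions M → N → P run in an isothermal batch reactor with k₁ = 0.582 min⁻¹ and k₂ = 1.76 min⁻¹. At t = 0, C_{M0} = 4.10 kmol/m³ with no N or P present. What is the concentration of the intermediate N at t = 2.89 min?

0.364 kmol/m³

For first-order series with pure M initially, C_N(t) = k₁C_{M0}/(k₂−k₁)·(e^(−k₁t) − e^(−k₂t)).
e^(−k₁t) = e^(−0.582×2.89) = e^(−1.682) = 0.1860; e^(−k₂t) = e^(−5.086) = 0.006180.
C_N = 0.582×4.10/(1.76−0.582) × (0.1860−0.006180) = 2.026×0.1798 = 0.3643 kmol/m³.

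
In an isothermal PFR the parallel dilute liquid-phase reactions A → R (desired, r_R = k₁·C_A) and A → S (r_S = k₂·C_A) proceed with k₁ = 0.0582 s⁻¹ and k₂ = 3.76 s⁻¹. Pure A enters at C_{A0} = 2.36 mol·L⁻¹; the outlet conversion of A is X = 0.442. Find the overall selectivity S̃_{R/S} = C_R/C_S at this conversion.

0.0155

C_A = C_{A0}(1−X) = 1.317 mol·L⁻¹.
Both paths are first order in A, so the instantaneous fraction to R is constant: dC_R/d(−C_A) = k₁/(k₁+k₂) = 0.01524.
C_R = 0.01524·(C_{A0}−C_A) = 0.01524×1.043 = 0.0159 mol·L⁻¹.
C_S = (C_{A0}−C_A)−C_R = 1.027 mol·L⁻¹; S̃_{R/S} = 0.01590/1.027 = 0.0155.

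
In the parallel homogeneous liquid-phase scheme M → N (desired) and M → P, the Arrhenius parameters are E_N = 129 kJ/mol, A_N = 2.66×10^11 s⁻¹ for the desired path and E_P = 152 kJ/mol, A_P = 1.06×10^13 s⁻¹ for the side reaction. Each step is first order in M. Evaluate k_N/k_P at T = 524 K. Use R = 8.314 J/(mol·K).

4.92

Since both paths have the same order in M, the concentration cancels and S_{N/P} = k_N/k_P = (A_N/A_P)·exp[(E_P−E_N)/(RT)].
(E_P−E_N)/(RT) = (152−129)×10³/(8.314×524) = 23000/4357 = 5.279.
k_N/k_P = (2.66×10^11/1.06×10^13)·exp(5.279) = 0.02509 × 196.3 = 4.92.
Since E_N < E_P, lowering the temperature improves selectivity toward N.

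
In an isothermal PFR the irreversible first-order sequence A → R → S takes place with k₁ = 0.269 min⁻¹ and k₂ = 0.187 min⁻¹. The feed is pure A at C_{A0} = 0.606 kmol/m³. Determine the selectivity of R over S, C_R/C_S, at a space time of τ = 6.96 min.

For first-order series with pure A initially, C_R(τ) = k₁C_{A0}/(k₂−k₁)·(e^(−k₁τ) − e^(−k₂τ)).
e^(−k₁τ) = e^(−0.269×6.96) = e^(−1.872) = 0.1538; e^(−k₂τ) = e^(−1.302) = 0.2721.
C_R = 0.269×0.606/(0.187−0.269) × (0.1538−0.2721) = (-1.988)×(-0.1183) = 0.2353 kmol/m³.
C_A = C_{A0}e^(−k₁τ) = 0.09319 kmol/m³, so C_S = C_{A0}−C_A−C_R = 0.2776 kmol/m³; C_R/C_S = 0.848.

0.848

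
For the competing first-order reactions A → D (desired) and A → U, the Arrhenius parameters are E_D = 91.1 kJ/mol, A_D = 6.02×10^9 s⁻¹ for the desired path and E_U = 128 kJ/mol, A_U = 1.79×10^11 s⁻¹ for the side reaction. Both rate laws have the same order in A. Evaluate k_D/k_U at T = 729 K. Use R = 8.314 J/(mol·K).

Since both paths have the same order in A, the concentration cancels and S_{D/U} = k_D/k_U = (A_D/A_U)·exp[(E_U−E_D)/(RT)].
(E_U−E_D)/(RT) = (128−91.1)×10³/(8.314×729) = 36900/6061 = 6.088.
k_D/k_U = (6.02×10^9/1.79×10^11)·exp(6.088) = 0.03363 × 440.6 = 14.8.

14.8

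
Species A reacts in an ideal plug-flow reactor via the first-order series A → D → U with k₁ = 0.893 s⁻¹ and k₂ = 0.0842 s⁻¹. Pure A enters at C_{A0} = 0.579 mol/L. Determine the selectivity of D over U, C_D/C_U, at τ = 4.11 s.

3.40

For first-order series with pure A initially, C_D(τ) = k₁C_{A0}/(k₂−k₁)·(e^(−k₁τ) − e^(−k₂τ)).
e^(−k₁τ) = e^(−0.893×4.11) = e^(−3.670) = 0.02547; e^(−k₂τ) = e^(−0.3461) = 0.7075.
C_D = 0.893×0.579/(0.0842−0.893) × (0.02547−0.7075) = (-0.6393)×(-0.6820) = 0.4360 mol/L.
C_A = C_{A0}e^(−k₁τ) = 0.01475 mol/L, so C_U = C_{A0}−C_A−C_D = 0.1283 mol/L; C_D/C_U = 3.40.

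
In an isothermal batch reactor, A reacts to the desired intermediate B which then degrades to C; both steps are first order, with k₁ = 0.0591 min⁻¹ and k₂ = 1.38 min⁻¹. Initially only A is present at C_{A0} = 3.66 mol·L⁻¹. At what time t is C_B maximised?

2.39 min

Setting dC_B/dt = 0 gives t_opt = ln(k₂/k₁)/(k₂−k₁).
= ln(1.38/0.0591)/(1.38−0.0591) = ln(23.35)/1.321 = 3.151/1.321 = 2.39 min.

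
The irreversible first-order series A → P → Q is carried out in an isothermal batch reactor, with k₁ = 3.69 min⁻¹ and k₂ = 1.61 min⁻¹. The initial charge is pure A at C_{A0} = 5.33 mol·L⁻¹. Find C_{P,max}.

2.80 mol·L⁻¹

For a first-order series the maximum intermediate yield is C_{P,max}/C_{A0} = (k₁/k₂)^[k₂/(k₂−k₁)].
= (3.69/1.61)^(1.61/(1.61−3.69)) = (2.292)^(-0.7740) = 0.5262.
C_{P,max} = 0.5262×5.33 = 2.80 mol·L⁻¹.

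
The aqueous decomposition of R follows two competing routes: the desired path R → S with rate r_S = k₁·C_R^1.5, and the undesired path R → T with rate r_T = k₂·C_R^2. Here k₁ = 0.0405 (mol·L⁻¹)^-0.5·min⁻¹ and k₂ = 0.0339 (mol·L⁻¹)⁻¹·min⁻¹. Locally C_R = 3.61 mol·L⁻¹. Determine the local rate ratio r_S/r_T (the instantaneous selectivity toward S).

0.629

S_{S/T} = r_S/r_T = (k₁·C_R^1.5)/(k₂·C_R^2) = (k₁/k₂)·C_R^-0.5.
= (0.0405×3.610^1.5) / (0.0339×3.610^2) = 0.2778/0.4418 = 0.629.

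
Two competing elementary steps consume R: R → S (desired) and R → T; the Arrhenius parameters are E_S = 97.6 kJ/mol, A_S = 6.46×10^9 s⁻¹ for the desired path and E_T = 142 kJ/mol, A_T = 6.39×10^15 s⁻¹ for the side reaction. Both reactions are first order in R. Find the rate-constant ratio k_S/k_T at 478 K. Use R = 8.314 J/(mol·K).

Since both paths have the same order in R, the concentration cancels and S_{S/T} = k_S/k_T = (A_S/A_T)·exp[(E_T−E_S)/(RT)].
(E_T−E_S)/(RT) = (142−97.6)×10³/(8.314×478) = 44400/3974 = 11.17.
k_S/k_T = (6.46×10^9/6.39×10^15)·exp(11.17) = 1.011×10^-6 × 71137 = 0.0719.
Since E_S < E_T, lowering the temperature improves selectivity toward S.

0.0719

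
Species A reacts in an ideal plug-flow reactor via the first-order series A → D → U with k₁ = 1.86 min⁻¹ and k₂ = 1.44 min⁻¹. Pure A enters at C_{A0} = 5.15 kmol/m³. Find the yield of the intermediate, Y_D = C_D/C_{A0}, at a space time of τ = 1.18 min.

The intermediate concentration in a first-order A→B→C sequence is C_D = k₁C_{A0}(e^(−k₁τ) − e^(−k₂τ))/(k₂−k₁).
e^(−k₁τ) = e^(−1.86×1.18) = e^(−2.195) = 0.1114; e^(−k₂τ) = e^(−1.699) = 0.1828.
C_D = 1.86×5.15/(1.44−1.86) × (0.1114−0.1828) = (-22.81)×(-0.07145) = 1.630 kmol/m³.
Y_D = C_D/C_{A0} = 1.630/5.15 = 0.316.

0.316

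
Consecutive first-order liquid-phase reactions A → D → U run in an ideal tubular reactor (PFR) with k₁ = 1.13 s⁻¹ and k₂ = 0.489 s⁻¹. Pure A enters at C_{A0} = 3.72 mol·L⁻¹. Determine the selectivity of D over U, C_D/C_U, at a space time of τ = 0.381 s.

For first-order series with pure A initially, C_D(τ) = k₁C_{A0}/(k₂−k₁)·(e^(−k₁τ) − e^(−k₂τ)).
e^(−k₁τ) = e^(−1.13×0.381) = e^(−0.4305) = 0.6502; e^(−k₂τ) = e^(−0.1863) = 0.8300.
C_D = 1.13×3.72/(0.489−1.13) × (0.6502−0.8300) = (-6.558)×(-0.1799) = 1.179 mol·L⁻¹.
C_A = C_{A0}e^(−k₁τ) = 2.419 mol·L⁻¹, so C_U = C_{A0}−C_A−C_D = 0.1219 mol·L⁻¹; C_D/C_U = 9.67.

9.67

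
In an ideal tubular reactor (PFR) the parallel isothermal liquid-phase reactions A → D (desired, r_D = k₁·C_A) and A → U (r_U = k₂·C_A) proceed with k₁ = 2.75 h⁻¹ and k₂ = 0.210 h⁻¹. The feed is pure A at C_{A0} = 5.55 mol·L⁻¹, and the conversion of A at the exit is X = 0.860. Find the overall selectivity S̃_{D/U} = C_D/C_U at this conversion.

13.1

C_A = C_{A0}(1−X) = 0.7770 mol·L⁻¹.
Both paths are first order in A, so the instantaneous fraction to D is constant: dC_D/d(−C_A) = k₁/(k₁+k₂) = 0.9291.
C_D = 0.9291·(C_{A0}−C_A) = 0.9291×4.773 = 4.43 mol·L⁻¹.
C_U = (C_{A0}−C_A)−C_D = 0.3386 mol·L⁻¹; S̃_{D/U} = 4.434/0.3386 = 13.1.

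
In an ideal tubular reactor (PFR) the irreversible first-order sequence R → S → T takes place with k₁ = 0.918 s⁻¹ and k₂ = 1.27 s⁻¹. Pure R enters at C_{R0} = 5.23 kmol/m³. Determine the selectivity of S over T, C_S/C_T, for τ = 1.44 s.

0.605

Solving the coupled first-order balances gives C_S(τ) = [k₁/(k₂−k₁)]·C_{R0}·(e^(−k₁τ) − e^(−k₂τ)).
e^(−k₁τ) = e^(−0.918×1.44) = e^(−1.322) = 0.2666; e^(−k₂τ) = e^(−1.829) = 0.1606.
C_S = 0.918×5.23/(1.27−0.918) × (0.2666−0.1606) = 13.64×0.1060 = 1.446 kmol/m³.
C_R = C_{R0}e^(−k₁τ) = 1.394 kmol/m³, so C_T = C_{R0}−C_R−C_S = 2.390 kmol/m³; C_S/C_T = 0.605.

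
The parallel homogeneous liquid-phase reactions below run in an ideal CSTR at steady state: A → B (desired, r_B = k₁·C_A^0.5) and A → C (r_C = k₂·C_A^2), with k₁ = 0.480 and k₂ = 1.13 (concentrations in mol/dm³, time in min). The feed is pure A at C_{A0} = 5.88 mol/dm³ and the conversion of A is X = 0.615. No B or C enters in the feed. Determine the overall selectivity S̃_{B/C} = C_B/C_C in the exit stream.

Exit C_A = C_{A0}(1−X) = 5.88×0.385 = 2.264 mol/dm³.
A CSTR operates uniformly at the exit composition, giving r_B = 0.7222 and r_C = 5.791 (each k·C_A^n at C_A = 2.264).
Overall selectivity = C_B/C_C = r_Bτ/(r_Cτ) = r_B/r_C = 0.125.

0.125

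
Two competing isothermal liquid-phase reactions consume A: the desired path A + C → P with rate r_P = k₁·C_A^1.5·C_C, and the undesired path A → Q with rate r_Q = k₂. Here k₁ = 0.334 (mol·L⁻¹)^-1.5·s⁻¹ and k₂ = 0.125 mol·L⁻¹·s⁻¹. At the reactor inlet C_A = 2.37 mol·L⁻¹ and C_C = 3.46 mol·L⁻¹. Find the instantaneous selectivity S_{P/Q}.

33.7

S_{P/Q} = r_P/r_Q = (k₁·C_A^1.5·C_C)/(k₂) = (k₁/k₂)·C_A^1.5·C_C.
= (0.334×2.370^1.5×3.460) / (0.125) = 4.216/0.1250 = 33.7.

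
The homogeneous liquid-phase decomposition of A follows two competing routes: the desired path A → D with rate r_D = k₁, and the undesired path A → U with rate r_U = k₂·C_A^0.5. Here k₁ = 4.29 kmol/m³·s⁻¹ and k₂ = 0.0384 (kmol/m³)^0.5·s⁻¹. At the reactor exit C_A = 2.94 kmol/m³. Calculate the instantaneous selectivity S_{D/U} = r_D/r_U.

S_{D/U} = r_D/r_U = (k₁)/(k₂·C_A^0.5) = (k₁/k₂)·C_A^-0.5.
= (4.29) / (0.0384×2.940^0.5) = 4.290/0.06584 = 65.2.
The undesired path is higher order in A, so low C_A (CSTR or dilute feed) favours D.

65.2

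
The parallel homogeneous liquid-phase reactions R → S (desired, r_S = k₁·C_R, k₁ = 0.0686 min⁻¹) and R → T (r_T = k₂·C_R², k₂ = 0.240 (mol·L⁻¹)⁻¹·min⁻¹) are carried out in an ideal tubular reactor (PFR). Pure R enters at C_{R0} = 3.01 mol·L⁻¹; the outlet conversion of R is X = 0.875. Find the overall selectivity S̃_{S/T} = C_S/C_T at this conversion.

0.211

C_R = C_{R0}(1−X) = 0.3762 mol·L⁻¹.
Along a PFR/batch, dC_S/dC_R = −r_S/(r_S+r_T) = −k₁/(k₁+k₂·C_R).
Integrating from C_{R0} to C_R: C_S = (0.0686/0.240)·ln[(0.0686+0.240·3.01)/(0.0686+0.240·0.376)] = 0.2858·ln(0.7910/0.1589) = 0.4588 mol·L⁻¹.
C_T = (C_{R0}−C_R)−C_S = 2.175 mol·L⁻¹; S̃_{S/T} = 0.4588/2.175 = 0.211.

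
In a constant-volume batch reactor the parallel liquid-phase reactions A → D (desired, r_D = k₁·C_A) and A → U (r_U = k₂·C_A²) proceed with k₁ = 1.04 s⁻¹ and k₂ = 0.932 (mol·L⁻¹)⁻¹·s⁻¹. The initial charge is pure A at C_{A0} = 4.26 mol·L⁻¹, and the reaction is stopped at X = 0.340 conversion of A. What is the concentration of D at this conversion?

C_A = C_{A0}(1−X) = 2.812 mol·L⁻¹.
Along a PFR/batch, dC_D/dC_A = −r_D/(r_D+r_U) = −k₁/(k₁+k₂·C_A).
Integrating from C_{A0} to C_A: C_D = (1.04/0.932)·ln[(1.04+0.932·4.26)/(1.04+0.932·2.81)] = 1.116·ln(5.010/3.660) = 0.3503 mol·L⁻¹.

0.350 mol·L⁻¹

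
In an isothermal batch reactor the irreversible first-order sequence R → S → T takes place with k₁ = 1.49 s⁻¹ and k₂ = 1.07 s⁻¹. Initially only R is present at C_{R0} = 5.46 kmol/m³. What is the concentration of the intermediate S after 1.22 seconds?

2.11 kmol/m³

For first-order series with pure R initially, C_S(t) = k₁C_{R0}/(k₂−k₁)·(e^(−k₁t) − e^(−k₂t)).
e^(−k₁t) = e^(−1.49×1.22) = e^(−1.818) = 0.1624; e^(−k₂t) = e^(−1.305) = 0.2711.
C_S = 1.49×5.46/(1.07−1.49) × (0.1624−0.2711) = (-19.37)×(-0.1087) = 2.105 kmol/m³.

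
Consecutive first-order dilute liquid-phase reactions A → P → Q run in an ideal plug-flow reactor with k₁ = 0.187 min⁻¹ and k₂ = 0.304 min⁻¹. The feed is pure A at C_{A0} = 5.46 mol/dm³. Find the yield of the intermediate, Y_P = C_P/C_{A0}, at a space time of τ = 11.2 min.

0.144

Solving the coupled first-order balances gives C_P(τ) = [k₁/(k₂−k₁)]·C_{A0}·(e^(−k₁τ) − e^(−k₂τ)).
e^(−k₁τ) = e^(−0.187×11.2) = e^(−2.094) = 0.1231; e^(−k₂τ) = e^(−3.405) = 0.03321.
C_P = 0.187×5.46/(0.304−0.187) × (0.1231−0.03321) = 8.727×0.08993 = 0.7848 mol/dm³.
Y_P = C_P/C_{A0} = 0.7848/5.46 = 0.144.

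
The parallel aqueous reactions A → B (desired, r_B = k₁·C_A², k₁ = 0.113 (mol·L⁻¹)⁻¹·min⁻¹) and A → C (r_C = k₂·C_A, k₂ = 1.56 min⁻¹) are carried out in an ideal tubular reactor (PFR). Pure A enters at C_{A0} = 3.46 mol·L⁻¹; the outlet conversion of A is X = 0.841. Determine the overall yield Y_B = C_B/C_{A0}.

0.105

C_A = C_{A0}(1−X) = 0.5501 mol·L⁻¹.
Along a PFR/batch, dC_C/dC_A = −r_C/(r_B+r_C) = −k₂/(k₂+k₁·C_A).
Integrating from C_{A0} to C_A: C_C = (1.56/0.113)·ln[(1.56+0.113·3.46)/(1.56+0.113·0.550)] = 13.81·ln(1.951/1.622) = 2.548 mol·L⁻¹.
Then C_B = (C_{A0}−C_A) − C_C = 2.910 − 2.548 = 0.3618 mol·L⁻¹.
Y_B = C_B/C_{A0} = 0.3618/3.46 = 0.105.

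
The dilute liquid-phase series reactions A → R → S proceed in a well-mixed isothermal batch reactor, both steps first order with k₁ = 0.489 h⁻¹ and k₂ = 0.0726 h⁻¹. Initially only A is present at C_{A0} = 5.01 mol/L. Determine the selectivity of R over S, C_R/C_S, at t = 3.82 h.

5.17

For first-order series with pure A initially, C_R(t) = k₁C_{A0}/(k₂−k₁)·(e^(−k₁t) − e^(−k₂t)).
e^(−k₁t) = e^(−0.489×3.82) = e^(−1.868) = 0.1544; e^(−k₂t) = e^(−0.2773) = 0.7578.
C_R = 0.489×5.01/(0.0726−0.489) × (0.1544−0.7578) = (-5.884)×(-0.6034) = 3.550 mol/L.
C_A = C_{A0}e^(−k₁t) = 0.7737 mol/L, so C_S = C_{A0}−C_A−C_R = 0.6864 mol/L; C_R/C_S = 5.17.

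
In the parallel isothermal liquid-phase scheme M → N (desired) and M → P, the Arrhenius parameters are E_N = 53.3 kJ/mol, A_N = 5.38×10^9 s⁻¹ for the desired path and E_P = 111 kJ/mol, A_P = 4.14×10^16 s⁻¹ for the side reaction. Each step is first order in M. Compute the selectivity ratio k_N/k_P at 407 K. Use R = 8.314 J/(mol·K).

Since both paths have the same order in M, the concentration cancels and S_{N/P} = k_N/k_P = (A_N/A_P)·exp[(E_P−E_N)/(RT)].
(E_P−E_N)/(RT) = (111−53.3)×10³/(8.314×407) = 57700/3384 = 17.05.
k_N/k_P = (5.38×10^9/4.14×10^16)·exp(17.05) = 1.300×10^-7 × 2.544×10^7 = 3.31.
Since E_N < E_P, lowering the temperature improves selectivity toward N.

3.31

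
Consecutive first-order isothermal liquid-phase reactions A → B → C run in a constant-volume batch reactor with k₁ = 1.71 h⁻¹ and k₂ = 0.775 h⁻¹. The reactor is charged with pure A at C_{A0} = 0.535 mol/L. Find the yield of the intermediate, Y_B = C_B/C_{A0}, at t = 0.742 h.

Solving the coupled first-order balances gives C_B(t) = [k₁/(k₂−k₁)]·C_{A0}·(e^(−k₁t) − e^(−k₂t)).
e^(−k₁t) = e^(−1.71×0.742) = e^(−1.269) = 0.2812; e^(−k₂t) = e^(−0.5751) = 0.5627.
C_B = 1.71×0.535/(0.775−1.71) × (0.2812−0.5627) = (-0.9784)×(-0.2815) = 0.2754 mol/L.
Y_B = C_B/C_{A0} = 0.2754/0.535 = 0.515.

0.515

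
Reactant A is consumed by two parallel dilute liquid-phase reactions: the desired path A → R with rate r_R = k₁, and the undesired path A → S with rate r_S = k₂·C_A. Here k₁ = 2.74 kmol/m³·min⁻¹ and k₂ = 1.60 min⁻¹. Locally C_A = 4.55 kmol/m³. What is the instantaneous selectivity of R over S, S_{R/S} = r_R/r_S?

S_{R/S} = r_R/r_S = (k₁)/(k₂·C_A) = (k₁/k₂)·C_A⁻¹.
= (2.74) / (1.60×4.550) = 2.740/7.280 = 0.376.
The undesired path is higher order in A, so low C_A (CSTR or dilute feed) favours R.

0.376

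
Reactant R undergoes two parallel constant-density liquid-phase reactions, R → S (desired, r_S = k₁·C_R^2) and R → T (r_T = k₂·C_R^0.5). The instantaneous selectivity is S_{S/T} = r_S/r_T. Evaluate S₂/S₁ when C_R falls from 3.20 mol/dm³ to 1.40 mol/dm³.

0.289

S_{S/T} = (k₁/k₂)·C_R^1.5, so S₂/S₁ = (C_{R,2}/C_{R,1})^1.5.
= (1.40/3.20)^1.5 = (0.4375)^1.5 = 0.289.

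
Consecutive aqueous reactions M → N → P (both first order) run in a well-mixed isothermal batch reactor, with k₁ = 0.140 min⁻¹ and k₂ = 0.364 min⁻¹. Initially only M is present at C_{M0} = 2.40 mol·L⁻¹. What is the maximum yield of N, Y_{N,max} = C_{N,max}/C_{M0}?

At the optimum, C_{N,max}/C_{M0} = (k₁/k₂)^[k₂/(k₂−k₁)].
= (0.140/0.364)^(0.364/(0.364−0.140)) = (0.3846)^(1.625) = 0.2117.

0.212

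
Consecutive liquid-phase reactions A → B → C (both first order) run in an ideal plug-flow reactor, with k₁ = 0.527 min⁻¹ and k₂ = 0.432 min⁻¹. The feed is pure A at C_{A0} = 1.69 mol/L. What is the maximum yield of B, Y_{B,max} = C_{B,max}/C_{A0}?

0.405

At the optimum, C_{B,max}/C_{A0} = (k₁/k₂)^[k₂/(k₂−k₁)].
= (0.527/0.432)^(0.432/(0.432−0.527)) = (1.220)^(-4.547) = 0.4050.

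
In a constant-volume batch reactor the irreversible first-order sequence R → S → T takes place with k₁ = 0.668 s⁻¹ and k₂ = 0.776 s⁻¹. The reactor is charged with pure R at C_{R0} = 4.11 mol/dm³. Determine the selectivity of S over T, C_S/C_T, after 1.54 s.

1.12

Solving the coupled first-order balances gives C_S(t) = [k₁/(k₂−k₁)]·C_{R0}·(e^(−k₁t) − e^(−k₂t)).
e^(−k₁t) = e^(−0.668×1.54) = e^(−1.029) = 0.3575; e^(−k₂t) = e^(−1.195) = 0.3027.
C_S = 0.668×4.11/(0.776−0.668) × (0.3575−0.3027) = 25.42×0.05477 = 1.392 mol/dm³.
C_R = C_{R0}e^(−k₁t) = 1.469 mol/dm³, so C_T = C_{R0}−C_R−C_S = 1.248 mol/dm³; C_S/C_T = 1.12.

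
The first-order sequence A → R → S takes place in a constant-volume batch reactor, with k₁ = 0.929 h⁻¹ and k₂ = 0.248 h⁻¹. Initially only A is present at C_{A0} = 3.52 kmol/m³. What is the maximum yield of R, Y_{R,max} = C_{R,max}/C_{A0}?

0.618

At the optimum, C_{R,max}/C_{A0} = (k₁/k₂)^[k₂/(k₂−k₁)].
= (0.929/0.248)^(0.248/(0.248−0.929)) = (3.746)^(-0.3642) = 0.6182.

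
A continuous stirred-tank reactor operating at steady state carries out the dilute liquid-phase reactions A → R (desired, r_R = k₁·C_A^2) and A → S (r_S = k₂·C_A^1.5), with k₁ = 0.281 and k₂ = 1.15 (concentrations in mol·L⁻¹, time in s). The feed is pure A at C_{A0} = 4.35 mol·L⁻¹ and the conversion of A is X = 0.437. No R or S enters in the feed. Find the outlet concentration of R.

Exit C_A = C_{A0}(1−X) = 4.35×0.563 = 2.449 mol·L⁻¹.
Rates in a CSTR are evaluated at the outlet concentration: r_R = 0.281×2.449^2 = 1.685, r_S = 1.15×2.449^1.5 = 4.408.
Fraction of consumed A going to R: r_R/(r_R+r_S) = 0.2766.
C_R = 0.2766·C_{A0}·X = 0.2766×4.35×0.437 = 0.526 mol·L⁻¹.

0.526 mol·L⁻¹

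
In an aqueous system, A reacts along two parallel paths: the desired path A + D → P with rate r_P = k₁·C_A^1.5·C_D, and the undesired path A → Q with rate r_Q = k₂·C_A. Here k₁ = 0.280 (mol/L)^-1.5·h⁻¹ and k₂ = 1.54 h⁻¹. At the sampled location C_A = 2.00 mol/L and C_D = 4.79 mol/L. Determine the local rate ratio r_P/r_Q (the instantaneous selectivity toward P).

1.23

S_{P/Q} = r_P/r_Q = (k₁·C_A^1.5·C_D)/(k₂·C_A) = (k₁/k₂)·C_A^0.5·C_D.
= (0.280×2.000^1.5×4.790) / (1.54×2.000) = 3.793/3.080 = 1.23.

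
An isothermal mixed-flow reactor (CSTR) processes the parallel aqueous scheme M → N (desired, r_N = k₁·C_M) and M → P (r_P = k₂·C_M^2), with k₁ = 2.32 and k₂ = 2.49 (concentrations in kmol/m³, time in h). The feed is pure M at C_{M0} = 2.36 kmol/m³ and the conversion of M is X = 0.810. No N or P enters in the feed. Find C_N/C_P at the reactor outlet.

2.08

Exit C_M = C_{M0}(1−X) = 2.36×0.190 = 0.4484 kmol/m³.
A CSTR operates uniformly at the exit composition, giving r_N = 1.040 and r_P = 0.5006 (each k·C_M^n at C_M = 0.4484).
Overall selectivity = C_N/C_P = r_Nτ/(r_Pτ) = r_N/r_P = 2.08.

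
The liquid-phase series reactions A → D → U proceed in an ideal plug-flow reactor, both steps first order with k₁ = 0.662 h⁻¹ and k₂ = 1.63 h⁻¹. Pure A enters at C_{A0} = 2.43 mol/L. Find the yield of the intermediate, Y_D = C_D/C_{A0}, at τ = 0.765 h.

Solving the coupled first-order balances gives C_D(τ) = [k₁/(k₂−k₁)]·C_{A0}·(e^(−k₁τ) − e^(−k₂τ)).
e^(−k₁τ) = e^(−0.662×0.765) = e^(−0.5064) = 0.6026; e^(−k₂τ) = e^(−1.247) = 0.2874.
C_D = 0.662×2.43/(1.63−0.662) × (0.6026−0.2874) = 1.662×0.3153 = 0.5239 mol/L.
Y_D = C_D/C_{A0} = 0.5239/2.43 = 0.216.

0.216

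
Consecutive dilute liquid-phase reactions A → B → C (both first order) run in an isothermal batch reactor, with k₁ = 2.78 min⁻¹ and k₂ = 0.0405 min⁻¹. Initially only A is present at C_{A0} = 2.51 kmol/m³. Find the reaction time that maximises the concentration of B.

1.54 min

Setting dC_B/dt = 0 gives t_opt = ln(k₂/k₁)/(k₂−k₁).
= ln(0.0405/2.78)/(0.0405−2.78) = ln(0.01457)/-2.739 = -4.229/-2.739 = 1.54 min.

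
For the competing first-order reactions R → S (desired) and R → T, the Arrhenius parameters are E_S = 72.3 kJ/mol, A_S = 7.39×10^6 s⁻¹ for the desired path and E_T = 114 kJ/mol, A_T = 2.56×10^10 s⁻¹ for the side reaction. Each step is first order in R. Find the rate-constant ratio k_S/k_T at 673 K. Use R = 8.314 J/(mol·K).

With equal orders, S_{S/T} = k_S/k_T = (A_S/A_T)·exp[(E_T−E_S)/(RT)].
(E_T−E_S)/(RT) = (114−72.3)×10³/(8.314×673) = 41700/5595 = 7.453.
k_S/k_T = (7.39×10^6/2.56×10^10)·exp(7.453) = 2.887×10^-4 × 1724 = 0.498.

0.498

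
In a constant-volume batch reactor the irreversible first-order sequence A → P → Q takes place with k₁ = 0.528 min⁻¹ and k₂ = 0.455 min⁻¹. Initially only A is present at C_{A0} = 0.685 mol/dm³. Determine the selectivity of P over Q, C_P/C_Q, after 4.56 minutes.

0.394

Solving the coupled first-order balances gives C_P(t) = [k₁/(k₂−k₁)]·C_{A0}·(e^(−k₁t) − e^(−k₂t)).
e^(−k₁t) = e^(−0.528×4.56) = e^(−2.408) = 0.09002; e^(−k₂t) = e^(−2.075) = 0.1256.
C_P = 0.528×0.685/(0.455−0.528) × (0.09002−0.1256) = (-4.955)×(-0.03556) = 0.1762 mol/dm³.
C_A = C_{A0}e^(−k₁t) = 0.06167 mol/dm³, so C_Q = C_{A0}−C_A−C_P = 0.4472 mol/dm³; C_P/C_Q = 0.394.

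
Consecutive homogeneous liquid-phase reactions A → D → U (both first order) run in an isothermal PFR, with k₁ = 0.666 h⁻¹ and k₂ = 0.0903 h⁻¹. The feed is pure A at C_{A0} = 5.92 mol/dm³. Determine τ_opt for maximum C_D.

For first-order series the maximum of C_D occurs at τ_opt = ln(k₂/k₁)/(k₂−k₁).
= ln(0.0903/0.666)/(0.0903−0.666) = ln(0.1356)/-0.5757 = -1.998/-0.5757 = 3.47 h.

3.47 h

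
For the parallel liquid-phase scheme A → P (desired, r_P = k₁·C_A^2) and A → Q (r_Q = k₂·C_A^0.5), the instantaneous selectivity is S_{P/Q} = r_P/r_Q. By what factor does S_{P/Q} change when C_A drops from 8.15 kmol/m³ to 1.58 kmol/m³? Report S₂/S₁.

S_{P/Q} = (k₁/k₂)·C_A^1.5, so S₂/S₁ = (C_{A,2}/C_{A,1})^1.5.
= (1.58/8.15)^1.5 = (0.1939)^1.5 = 0.0854.

0.0854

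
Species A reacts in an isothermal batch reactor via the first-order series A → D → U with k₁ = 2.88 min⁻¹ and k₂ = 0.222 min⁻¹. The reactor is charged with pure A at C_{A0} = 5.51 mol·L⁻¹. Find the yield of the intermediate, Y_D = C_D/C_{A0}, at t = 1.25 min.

0.791

Solving the coupled first-order balances gives C_D(t) = [k₁/(k₂−k₁)]·C_{A0}·(e^(−k₁t) − e^(−k₂t)).
e^(−k₁t) = e^(−2.88×1.25) = e^(−3.600) = 0.02732; e^(−k₂t) = e^(−0.2775) = 0.7577.
C_D = 2.88×5.51/(0.222−2.88) × (0.02732−0.7577) = (-5.970)×(-0.7304) = 4.360 mol·L⁻¹.
Y_D = C_D/C_{A0} = 4.360/5.51 = 0.791.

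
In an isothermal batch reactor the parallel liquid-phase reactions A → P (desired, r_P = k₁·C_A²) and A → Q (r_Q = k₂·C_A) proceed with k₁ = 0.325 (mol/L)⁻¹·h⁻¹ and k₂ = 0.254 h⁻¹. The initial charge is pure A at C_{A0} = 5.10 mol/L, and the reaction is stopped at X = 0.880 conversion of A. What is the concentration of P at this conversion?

C_A = C_{A0}(1−X) = 0.6120 mol/L.
Along a PFR/batch, dC_Q/dC_A = −r_Q/(r_P+r_Q) = −k₂/(k₂+k₁·C_A).
Integrating from C_{A0} to C_A: C_Q = (0.254/0.325)·ln[(0.254+0.325·5.10)/(0.254+0.325·0.612)] = 0.7815·ln(1.911/0.4529) = 1.125 mol/L.
Then C_P = (C_{A0}−C_A) − C_Q = 4.488 − 1.125 = 3.363 mol/L.

3.36 mol/L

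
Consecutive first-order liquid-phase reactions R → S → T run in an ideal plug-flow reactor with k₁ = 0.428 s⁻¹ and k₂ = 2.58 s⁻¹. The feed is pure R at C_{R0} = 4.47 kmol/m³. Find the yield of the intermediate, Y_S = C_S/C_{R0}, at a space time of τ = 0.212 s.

Solving the coupled first-order balances gives C_S(τ) = [k₁/(k₂−k₁)]·C_{R0}·(e^(−k₁τ) − e^(−k₂τ)).
e^(−k₁τ) = e^(−0.428×0.212) = e^(−0.09074) = 0.9133; e^(−k₂τ) = e^(−0.5470) = 0.5787.
C_S = 0.428×4.47/(2.58−0.428) × (0.9133−0.5787) = 0.8890×0.3346 = 0.2974 kmol/m³.
Y_S = C_S/C_{R0} = 0.2974/4.47 = 0.0665.

0.0665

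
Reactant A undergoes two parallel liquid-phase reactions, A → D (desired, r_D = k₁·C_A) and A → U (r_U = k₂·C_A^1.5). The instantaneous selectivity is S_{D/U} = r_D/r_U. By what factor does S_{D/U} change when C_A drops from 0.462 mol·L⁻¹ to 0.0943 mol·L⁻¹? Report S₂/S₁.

S_{D/U} = (k₁/k₂)·C_A^-0.5, so S₂/S₁ = (C_{A,2}/C_{A,1})^-0.5.
= (0.0943/0.462)^(-0.5) = (0.2041)^(-0.5) = 2.21.
Selectivity toward D rises as C_A falls — low-concentration operation is favoured.

2.21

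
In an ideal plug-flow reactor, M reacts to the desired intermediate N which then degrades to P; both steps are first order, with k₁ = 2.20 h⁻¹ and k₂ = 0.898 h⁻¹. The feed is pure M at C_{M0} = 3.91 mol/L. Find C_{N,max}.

2.11 mol/L

For a first-order series the maximum intermediate yield is C_{N,max}/C_{M0} = (k₁/k₂)^[k₂/(k₂−k₁)].
= (2.20/0.898)^(0.898/(0.898−2.20)) = (2.450)^(-0.6897) = 0.5390.
C_{N,max} = 0.5390×3.91 = 2.11 mol/L.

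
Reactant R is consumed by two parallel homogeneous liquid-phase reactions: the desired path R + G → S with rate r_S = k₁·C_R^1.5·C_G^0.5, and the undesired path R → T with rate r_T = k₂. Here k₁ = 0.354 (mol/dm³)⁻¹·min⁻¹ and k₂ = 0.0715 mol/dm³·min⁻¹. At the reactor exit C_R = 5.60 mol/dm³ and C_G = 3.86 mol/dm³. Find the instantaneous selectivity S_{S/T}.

S_{S/T} = r_S/r_T = (k₁·C_R^1.5·C_G^0.5)/(k₂) = (k₁/k₂)·C_R^1.5·C_G^0.5.
= (0.354×5.600^1.5×3.860^0.5) / (0.0715) = 9.217/0.07150 = 129.

129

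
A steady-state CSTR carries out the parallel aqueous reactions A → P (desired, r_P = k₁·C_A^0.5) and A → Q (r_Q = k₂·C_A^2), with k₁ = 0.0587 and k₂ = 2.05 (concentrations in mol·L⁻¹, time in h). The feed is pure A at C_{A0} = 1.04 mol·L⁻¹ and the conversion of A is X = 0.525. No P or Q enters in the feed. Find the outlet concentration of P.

0.0416 mol·L⁻¹

Exit C_A = C_{A0}(1−X) = 1.04×0.475 = 0.4940 mol·L⁻¹.
In a CSTR the entire volume is at exit conditions, so r_P = 0.0587×0.4940^0.5 = 0.04126 and r_Q = 2.05×0.4940^2 = 0.5003.
Fraction of consumed A going to P: r_P/(r_P+r_Q) = 0.07619.
C_P = 0.07619·C_{A0}·X = 0.07619×1.04×0.525 = 0.0416 mol·L⁻¹.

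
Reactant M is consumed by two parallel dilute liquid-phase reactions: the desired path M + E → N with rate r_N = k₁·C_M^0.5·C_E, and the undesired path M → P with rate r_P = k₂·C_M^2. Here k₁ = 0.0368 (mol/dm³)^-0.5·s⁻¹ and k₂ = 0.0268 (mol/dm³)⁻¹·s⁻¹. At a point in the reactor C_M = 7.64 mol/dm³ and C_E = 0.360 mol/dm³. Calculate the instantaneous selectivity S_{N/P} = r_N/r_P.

S_{N/P} = r_N/r_P = (k₁·C_M^0.5·C_E)/(k₂·C_M^2) = (k₁/k₂)·C_M^-1.5·C_E.
= (0.0368×7.640^0.5×0.3600) / (0.0268×7.640^2) = 0.03662/1.564 = 0.0234.
The undesired path is higher order in M, so low C_M (CSTR or dilute feed) favours N.

0.0234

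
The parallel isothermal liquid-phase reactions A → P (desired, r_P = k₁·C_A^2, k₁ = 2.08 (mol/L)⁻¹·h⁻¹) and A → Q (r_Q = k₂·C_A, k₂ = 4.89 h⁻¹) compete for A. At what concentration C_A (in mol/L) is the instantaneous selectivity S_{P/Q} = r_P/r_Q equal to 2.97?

6.98 mol/L

S_{P/Q} = (k₁/k₂)·C_A ⇒ C_A = S·k₂/k₁.
= 2.97×4.89/2.08 = 6.98 mol/L.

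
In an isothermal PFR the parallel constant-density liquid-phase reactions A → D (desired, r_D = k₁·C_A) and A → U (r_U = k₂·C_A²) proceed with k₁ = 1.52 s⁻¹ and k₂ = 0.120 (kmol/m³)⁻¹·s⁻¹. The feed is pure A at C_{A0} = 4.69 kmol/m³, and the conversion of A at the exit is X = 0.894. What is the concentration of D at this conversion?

3.50 kmol/m³

C_A = C_{A0}(1−X) = 0.4971 kmol/m³.
Along a PFR/batch, dC_D/dC_A = −r_D/(r_D+r_U) = −k₁/(k₁+k₂·C_A).
Integrating from C_{A0} to C_A: C_D = (1.52/0.120)·ln[(1.52+0.120·4.69)/(1.52+0.120·0.497)] = 12.67·ln(2.083/1.580) = 3.502 kmol/m³.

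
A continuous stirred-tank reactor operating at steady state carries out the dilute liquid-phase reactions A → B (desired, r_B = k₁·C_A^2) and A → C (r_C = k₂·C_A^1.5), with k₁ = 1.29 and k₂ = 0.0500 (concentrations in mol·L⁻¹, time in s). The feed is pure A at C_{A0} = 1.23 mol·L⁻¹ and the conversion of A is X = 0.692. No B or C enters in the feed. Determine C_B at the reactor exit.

Exit C_A = C_{A0}(1−X) = 1.23×0.308 = 0.3788 mol·L⁻¹.
A CSTR operates uniformly at the exit composition, giving r_B = 0.1851 and r_C = 0.01166 (each k·C_A^n at C_A = 0.3788).
Fraction of consumed A going to B: r_B/(r_B+r_C) = 0.9408.
C_B = 0.9408·C_{A0}·X = 0.9408×1.23×0.692 = 0.801 mol·L⁻¹.

0.801 mol·L⁻¹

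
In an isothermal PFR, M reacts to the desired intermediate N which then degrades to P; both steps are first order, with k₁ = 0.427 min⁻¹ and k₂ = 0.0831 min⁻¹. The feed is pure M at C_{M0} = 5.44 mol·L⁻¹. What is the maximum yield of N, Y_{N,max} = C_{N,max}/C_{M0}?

For a first-order series the maximum intermediate yield is C_{N,max}/C_{M0} = (k₁/k₂)^[k₂/(k₂−k₁)].
= (0.427/0.0831)^(0.0831/(0.0831−0.427)) = (5.138)^(-0.2416) = 0.6733.

0.673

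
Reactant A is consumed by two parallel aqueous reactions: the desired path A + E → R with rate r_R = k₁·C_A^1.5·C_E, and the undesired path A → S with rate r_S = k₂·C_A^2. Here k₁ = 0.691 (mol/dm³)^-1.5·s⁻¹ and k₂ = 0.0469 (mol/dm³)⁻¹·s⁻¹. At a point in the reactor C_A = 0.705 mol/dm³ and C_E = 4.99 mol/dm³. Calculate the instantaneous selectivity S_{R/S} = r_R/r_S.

87.6

S_{R/S} = r_R/r_S = (k₁·C_A^1.5·C_E)/(k₂·C_A^2) = (k₁/k₂)·C_A^-0.5·C_E.
= (0.691×0.7050^1.5×4.990) / (0.0469×0.7050^2) = 2.041/0.02331 = 87.6.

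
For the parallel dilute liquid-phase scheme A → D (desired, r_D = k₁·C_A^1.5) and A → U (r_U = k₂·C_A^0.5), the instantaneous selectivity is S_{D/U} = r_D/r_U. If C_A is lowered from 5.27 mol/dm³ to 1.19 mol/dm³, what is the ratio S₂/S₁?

0.226

S_{D/U} = (k₁/k₂)·C_A, so S₂/S₁ = (C_{A,2}/C_{A,1}).
= 1.19/5.27 = 0.226.
Selectivity toward D falls as C_A falls — high-concentration operation is favoured.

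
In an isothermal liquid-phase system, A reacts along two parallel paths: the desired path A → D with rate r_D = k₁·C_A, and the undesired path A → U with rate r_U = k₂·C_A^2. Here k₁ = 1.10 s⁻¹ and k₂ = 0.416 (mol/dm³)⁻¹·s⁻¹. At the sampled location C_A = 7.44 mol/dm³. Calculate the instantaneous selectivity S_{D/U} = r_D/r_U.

S_{D/U} = r_D/r_U = (k₁·C_A)/(k₂·C_A^2) = (k₁/k₂)·C_A⁻¹.
= (1.10×7.440) / (0.416×7.440^2) = 8.184/23.03 = 0.355.

0.355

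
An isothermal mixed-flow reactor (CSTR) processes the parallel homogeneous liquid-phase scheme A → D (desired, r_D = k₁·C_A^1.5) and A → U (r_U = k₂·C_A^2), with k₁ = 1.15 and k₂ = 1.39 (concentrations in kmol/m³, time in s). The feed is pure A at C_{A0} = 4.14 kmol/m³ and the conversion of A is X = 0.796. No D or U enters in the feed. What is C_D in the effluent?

Exit C_A = C_{A0}(1−X) = 4.14×0.204 = 0.8446 kmol/m³.
In a CSTR the entire volume is at exit conditions, so r_D = 1.15×0.8446^1.5 = 0.8926 and r_U = 1.39×0.8446^2 = 0.9915.
Fraction of consumed A going to D: r_D/(r_D+r_U) = 0.4738.
C_D = 0.4738·C_{A0}·X = 0.4738×4.14×0.796 = 1.56 kmol/m³.

1.56 kmol/m³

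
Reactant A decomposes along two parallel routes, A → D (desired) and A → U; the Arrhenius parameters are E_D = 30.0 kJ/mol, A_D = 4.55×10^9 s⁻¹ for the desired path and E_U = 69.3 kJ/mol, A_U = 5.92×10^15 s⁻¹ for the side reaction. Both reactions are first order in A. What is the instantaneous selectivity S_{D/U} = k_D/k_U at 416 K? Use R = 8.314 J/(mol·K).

With equal orders, S_{D/U} = k_D/k_U = (A_D/A_U)·exp[(E_U−E_D)/(RT)].
(E_U−E_D)/(RT) = (69.3−30.0)×10³/(8.314×416) = 39300/3459 = 11.36.
k_D/k_U = (4.55×10^9/5.92×10^15)·exp(11.36) = 7.686×10^-7 × 86069 = 0.0662.
Since E_D < E_U, lowering the temperature improves selectivity toward D.

0.0662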